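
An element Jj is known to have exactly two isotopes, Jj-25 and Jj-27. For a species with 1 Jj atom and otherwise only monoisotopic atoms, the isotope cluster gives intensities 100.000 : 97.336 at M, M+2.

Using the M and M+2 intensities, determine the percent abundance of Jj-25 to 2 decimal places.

If p is the fraction of Jj that is Jj-25, then I(M+2)/I(M) = [C(1,1)·p^0·(1−p)] / p^1 = 1·(1−p)/p = 97.336/100.000 = 0.9734
(1−p)/p = 0.9734/1 = 0.9734  ⇒  p = 1/(1 + 0.9734) = 0.5067
Jj-25: 50.67%, Jj-27: 49.33%.

50.67%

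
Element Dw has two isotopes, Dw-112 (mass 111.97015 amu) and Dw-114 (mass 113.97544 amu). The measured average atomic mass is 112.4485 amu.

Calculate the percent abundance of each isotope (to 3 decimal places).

Dw-112: 76.146%, Dw-114: 23.854%

With x = fraction of Dw-112 (so Dw-114 is 1 − x):
111.97015·x + 113.97544·(1 − x) = 112.4485
(111.97015 − 113.97544)·x = 112.4485 − 113.97544
x = -1.52694 / -2.00529 = 0.76146 → 76.146% Dw-112, 23.854% Dw-114.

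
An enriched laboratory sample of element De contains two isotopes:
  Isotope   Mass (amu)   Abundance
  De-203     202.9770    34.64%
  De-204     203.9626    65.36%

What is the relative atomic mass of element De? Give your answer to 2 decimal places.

203.62 amu

The abundance-weighted mean is 0.3464 × 202.9770 + 0.6536 × 203.9626
= 70.31123 + 133.30996 = 203.62119 amu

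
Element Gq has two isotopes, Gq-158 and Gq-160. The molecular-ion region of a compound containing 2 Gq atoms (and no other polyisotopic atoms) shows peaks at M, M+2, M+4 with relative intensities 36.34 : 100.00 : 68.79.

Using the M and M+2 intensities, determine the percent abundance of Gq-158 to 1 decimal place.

Write p for the Gq-158 fraction. I(M+2)/I(M) = [C(2,1)·p^1·(1−p)] / p^2 = 2·(1−p)/p = 100.00/36.34 = 2.7518
(1−p)/p = 2.7518/2 = 1.3759  ⇒  p = 1/(1 + 1.3759) = 0.4209
Gq-158: 42.1%, Gq-160: 57.9%.

42.1%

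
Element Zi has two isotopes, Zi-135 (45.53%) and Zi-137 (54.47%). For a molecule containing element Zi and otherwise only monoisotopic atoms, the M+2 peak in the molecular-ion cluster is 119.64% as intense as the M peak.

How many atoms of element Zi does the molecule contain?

The M+2/M ratio from n Zi atoms is n · q/p = n · 0.5447/0.4553.
n = 1.1964 × 0.4553/0.5447 = 1.00 ≈ 1

1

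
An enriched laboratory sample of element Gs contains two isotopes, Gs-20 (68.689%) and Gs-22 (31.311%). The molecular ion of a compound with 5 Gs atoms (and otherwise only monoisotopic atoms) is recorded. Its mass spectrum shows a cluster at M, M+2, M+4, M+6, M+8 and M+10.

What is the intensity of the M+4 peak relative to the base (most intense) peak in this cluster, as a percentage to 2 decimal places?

Term probabilities: M 0.1529, M+2 0.3485, M+4 0.3177, M+6 0.1448, M+8 0.0330, M+10 0.0030. Base peak = M+2.
P(M+2) = C(5,1) × 0.68689^4 × 0.31311^1 = 5 × 0.2226121 × 0.31311 = 0.348510 (base)
P(M+4) = C(5,2) × 0.68689^3 × 0.31311^2 = 10 × 0.32408698 × 0.09803787 = 0.317728
Relative intensity = 0.317728 / 0.348510 × 100 = 91.17

91.17%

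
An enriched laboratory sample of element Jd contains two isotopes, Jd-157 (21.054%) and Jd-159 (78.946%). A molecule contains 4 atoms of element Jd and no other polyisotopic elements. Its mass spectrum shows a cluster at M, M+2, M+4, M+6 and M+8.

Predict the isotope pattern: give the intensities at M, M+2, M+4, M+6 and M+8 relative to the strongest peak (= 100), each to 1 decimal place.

The 4 Jd atoms are independent, so intensities follow the terms of (0.21054 + 0.78946)^4.
P(M) = 0.21054^4 = 0.001965
P(M+2) = 4 × 0.21054^3 × 0.78946^1 = 0.029471
P(M+4) = 6 × 0.21054^2 × 0.78946^2 = 0.165760
P(M+6) = 4 × 0.21054^1 × 0.78946^3 = 0.414367
P(M+8) = 0.78946^4 = 0.388437
The M+6 peak is largest (0.414367); scaling to 100 gives 0.5 : 7.1 : 40.0 : 100.0 : 93.7.

0.5 : 7.1 : 40.0 : 100.0 : 93.7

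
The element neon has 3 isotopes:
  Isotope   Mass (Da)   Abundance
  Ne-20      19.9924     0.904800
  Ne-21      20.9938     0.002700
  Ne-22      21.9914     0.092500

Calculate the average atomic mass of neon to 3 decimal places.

Ar = Σ fᵢ·mᵢ = 0.904800 × 19.9924 + 0.002700 × 20.9938 + 0.092500 × 21.9914
= 18.08912 + 0.05668 + 2.03420 = 20.18000 Da

20.180 Da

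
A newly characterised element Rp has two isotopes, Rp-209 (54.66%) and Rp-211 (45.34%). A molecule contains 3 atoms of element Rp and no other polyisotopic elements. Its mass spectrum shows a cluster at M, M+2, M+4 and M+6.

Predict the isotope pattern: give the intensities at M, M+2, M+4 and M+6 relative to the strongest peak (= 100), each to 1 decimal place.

Each Rp atom is independently Rp-209 (p = 0.5466) or Rp-211 (q = 0.4534); the cluster is the binomial expansion (p + q)^3.
P(M) = 0.5466^3 = 0.163309
P(M+2) = 3 × 0.5466^2 × 0.4534^1 = 0.406389
P(M+4) = 3 × 0.5466^1 × 0.4534^2 = 0.337096
P(M+6) = 0.4534^3 = 0.093206
The M+2 peak is largest (0.406389); scaling to 100 gives 40.2 : 100.0 : 82.9 : 22.9.

40.2 : 100.0 : 82.9 : 22.9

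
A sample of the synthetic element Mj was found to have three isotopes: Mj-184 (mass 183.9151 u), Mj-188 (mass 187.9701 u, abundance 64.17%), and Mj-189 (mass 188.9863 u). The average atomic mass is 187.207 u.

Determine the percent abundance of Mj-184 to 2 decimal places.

22.23%

The remaining 35.83% is split between Mj-184 (fraction x) and Mj-189 (fraction 0.3583 − x).
Substituting: 183.9151x + 188.9863(0.3583 − x) = 66.58658683
(183.9151 − 188.9863)x = -1.12720446  ⇒  x = 0.22228, y = 0.13602
Mj-184: 22.23%, Mj-189: 13.60%.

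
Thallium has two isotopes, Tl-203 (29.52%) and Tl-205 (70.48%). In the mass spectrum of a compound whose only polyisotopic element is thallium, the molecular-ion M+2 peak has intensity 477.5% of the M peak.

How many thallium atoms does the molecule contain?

The M+2/M ratio from n Tl atoms is n · q/p = n · 0.7048/0.2952.
n = 4.775 × 0.2952/0.7048 = 2.00 ≈ 2

2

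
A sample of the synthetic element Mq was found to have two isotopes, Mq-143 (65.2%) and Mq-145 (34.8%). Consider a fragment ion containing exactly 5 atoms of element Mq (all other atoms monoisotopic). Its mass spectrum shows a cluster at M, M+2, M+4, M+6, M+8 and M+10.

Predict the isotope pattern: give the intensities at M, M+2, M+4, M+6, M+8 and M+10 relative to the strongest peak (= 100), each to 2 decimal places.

Each Mq atom is independently Mq-143 (p = 0.652) or Mq-145 (q = 0.348); the cluster is the binomial expansion (p + q)^5.
P(M) = 0.652^5 = 0.117825
P(M+2) = 5 × 0.652^4 × 0.348^1 = 0.314441
P(M+4) = 10 × 0.652^3 × 0.348^2 = 0.335661
P(M+6) = 10 × 0.652^2 × 0.348^3 = 0.179157
P(M+8) = 5 × 0.652^1 × 0.348^4 = 0.047812
P(M+10) = 0.348^5 = 0.005104
The M+4 peak is largest (0.335661); scaling to 100 gives 35.10 : 93.68 : 100.00 : 53.37 : 14.24 : 1.52.

35.10 : 93.68 : 100.00 : 53.37 : 14.24 : 1.52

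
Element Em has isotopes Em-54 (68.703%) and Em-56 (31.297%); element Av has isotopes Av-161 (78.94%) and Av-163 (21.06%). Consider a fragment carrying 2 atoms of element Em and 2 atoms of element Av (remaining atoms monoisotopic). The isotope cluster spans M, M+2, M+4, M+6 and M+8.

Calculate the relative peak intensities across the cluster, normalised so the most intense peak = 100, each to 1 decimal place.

Element Em pattern (n=2): 0.47201022 : 0.43003956 : 0.09795022
Element Av pattern (n=2): 0.62315236 : 0.33249528 : 0.04435236
Convolve the two distributions (both contribute in 2-u steps):
  M: 0.47201022×0.62315236 = 0.294134
  M+2: 0.47201022×0.33249528 + 0.43003956×0.62315236 = 0.424921
  M+4: 0.47201022×0.04435236 + 0.43003956×0.33249528 + 0.09795022×0.62315236 = 0.224959
  M+6: 0.43003956×0.04435236 + 0.09795022×0.33249528 = 0.051641
  M+8: 0.09795022×0.04435236 = 0.004344
Scale to base peak (0.424921) = 100: 69.2 : 100.0 : 52.9 : 12.2 : 1.0

69.2 : 100.0 : 52.9 : 12.2 : 1.0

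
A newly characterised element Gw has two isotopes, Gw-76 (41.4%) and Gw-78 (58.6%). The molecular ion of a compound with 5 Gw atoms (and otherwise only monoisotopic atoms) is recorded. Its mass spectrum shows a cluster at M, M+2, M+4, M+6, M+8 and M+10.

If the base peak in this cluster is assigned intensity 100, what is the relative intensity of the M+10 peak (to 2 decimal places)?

20.04

Binomial terms of (0.414 + 0.586)^5: M 0.0122, M+2 0.0861, M+4 0.2437, M+6 0.3449, M+8 0.2441, M+10 0.0691 → M+6 is the base peak.
P(M+6) = C(5,3) × 0.414^2 × 0.586^3 = 10 × 0.171396 × 0.20123006 = 0.344900 (base)
P(M+10) = C(5,5) × 0.414^0 × 0.586^5 = 1 × 1.0000 × 0.0691016 = 0.069102
Relative intensity = 0.069102 / 0.344900 × 100 = 20.04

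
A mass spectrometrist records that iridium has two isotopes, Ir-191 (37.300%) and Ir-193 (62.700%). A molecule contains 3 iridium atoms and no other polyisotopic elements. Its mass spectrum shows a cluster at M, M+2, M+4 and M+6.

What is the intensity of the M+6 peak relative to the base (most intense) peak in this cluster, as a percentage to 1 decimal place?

(0.37300 + 0.62700)^3 gives M 0.0519, M+2 0.2617, M+4 0.4399, M+6 0.2465; the largest is M+4.
P(M+4) = C(3,2) × 0.37300^1 × 0.62700^2 = 3 × 0.3730 × 0.393129 = 0.439911 (base)
P(M+6) = C(3,3) × 0.37300^0 × 0.62700^3 = 1 × 1.0000 × 0.24649188 = 0.246492
Relative intensity = 0.246492 / 0.439911 × 100 = 56.0

56.0%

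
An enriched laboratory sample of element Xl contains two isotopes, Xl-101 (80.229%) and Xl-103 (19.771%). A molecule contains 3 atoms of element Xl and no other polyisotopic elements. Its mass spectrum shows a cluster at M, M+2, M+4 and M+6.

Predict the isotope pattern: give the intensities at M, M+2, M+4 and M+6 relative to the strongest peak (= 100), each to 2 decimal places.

Each Xl atom is independently Xl-101 (p = 0.80229) or Xl-103 (q = 0.19771); the cluster is the binomial expansion (p + q)^3.
P(M) = 0.80229^3 = 0.516409
P(M+2) = 3 × 0.80229^2 × 0.19771^1 = 0.381780
P(M+4) = 3 × 0.80229^1 × 0.19771^2 = 0.094083
P(M+6) = 0.19771^3 = 0.007728
The M peak is largest (0.516409); scaling to 100 gives 100.00 : 73.93 : 18.22 : 1.50.

100.00 : 73.93 : 18.22 : 1.50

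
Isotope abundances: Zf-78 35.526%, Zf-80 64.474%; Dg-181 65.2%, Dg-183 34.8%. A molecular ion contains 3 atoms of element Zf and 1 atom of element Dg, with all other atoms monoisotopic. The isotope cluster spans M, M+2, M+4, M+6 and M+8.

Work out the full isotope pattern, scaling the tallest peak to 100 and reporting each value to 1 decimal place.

Element Zf pattern (n=3): 0.04483725 : 0.24411726 : 0.44303373 : 0.26801176
Element Dg pattern (n=1): 0.6520 : 0.3480
Convolve the two distributions (both contribute in 2-u steps):
  M: 0.04483725×0.6520 = 0.029234
  M+2: 0.04483725×0.3480 + 0.24411726×0.6520 = 0.174768
  M+4: 0.24411726×0.3480 + 0.44303373×0.6520 = 0.373811
  M+6: 0.44303373×0.3480 + 0.26801176×0.6520 = 0.328919
  M+8: 0.26801176×0.3480 = 0.093268
Scale to base peak (0.373811) = 100: 7.8 : 46.8 : 100.0 : 88.0 : 25.0

7.8 : 46.8 : 100.0 : 88.0 : 25.0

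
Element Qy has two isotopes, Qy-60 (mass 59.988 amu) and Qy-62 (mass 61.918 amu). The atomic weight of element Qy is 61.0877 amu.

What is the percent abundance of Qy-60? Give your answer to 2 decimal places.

Writing the weighted mean with unknown fraction x of Qy-60:
59.988·x + 61.918·(1 − x) = 61.0877
(59.988 − 61.918)·x = 61.0877 − 61.918
x = -0.8303 / -1.930 = 0.43021 → 43.02% Qy-60, 56.98% Qy-62.

43.02%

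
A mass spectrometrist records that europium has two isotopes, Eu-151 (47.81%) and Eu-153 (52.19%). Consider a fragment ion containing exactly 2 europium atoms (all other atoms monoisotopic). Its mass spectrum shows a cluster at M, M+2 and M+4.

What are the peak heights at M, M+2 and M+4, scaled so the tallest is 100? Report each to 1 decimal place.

45.8 : 100.0 : 54.6

The 2 Eu atoms are independent, so intensities follow the terms of (0.4781 + 0.5219)^2.
P(M) = 0.4781^2 = 0.228580
P(M+2) = 2 × 0.4781^1 × 0.5219^1 = 0.499041
P(M+4) = 0.5219^2 = 0.272380
The M+2 peak is largest (0.499041); scaling to 100 gives 45.8 : 100.0 : 54.6.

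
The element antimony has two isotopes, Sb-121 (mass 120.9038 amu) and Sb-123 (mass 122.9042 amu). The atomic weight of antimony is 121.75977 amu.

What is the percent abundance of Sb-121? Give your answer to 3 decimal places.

With x = fraction of Sb-121 (so Sb-123 is 1 − x):
120.9038·x + 122.9042·(1 − x) = 121.75977
(120.9038 − 122.9042)·x = 121.75977 − 122.9042
x = -1.14443 / -2.0004 = 0.57210 → 57.210% Sb-121, 42.790% Sb-123.

57.210%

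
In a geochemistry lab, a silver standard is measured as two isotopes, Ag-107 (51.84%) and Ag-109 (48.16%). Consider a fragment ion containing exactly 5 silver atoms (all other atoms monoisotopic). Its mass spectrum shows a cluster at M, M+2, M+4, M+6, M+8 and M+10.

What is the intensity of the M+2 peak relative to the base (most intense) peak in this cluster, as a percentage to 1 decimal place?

53.8%

Term probabilities: M 0.0374, M+2 0.1739, M+4 0.3231, M+6 0.3002, M+8 0.1394, M+10 0.0259. Base peak = M+4.
P(M+4) = C(5,2) × 0.5184^3 × 0.4816^2 = 10 × 0.13931407 × 0.23193856 = 0.323123 (base)
P(M+2) = C(5,1) × 0.5184^4 × 0.4816^1 = 5 × 0.07222041 × 0.4816 = 0.173907
Relative intensity = 0.173907 / 0.323123 × 100 = 53.8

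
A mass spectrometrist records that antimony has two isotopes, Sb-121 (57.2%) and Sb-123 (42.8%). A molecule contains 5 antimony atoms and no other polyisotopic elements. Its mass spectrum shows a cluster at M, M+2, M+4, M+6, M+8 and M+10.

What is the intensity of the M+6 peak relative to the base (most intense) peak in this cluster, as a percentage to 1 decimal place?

74.8%

Binomial terms of (0.572 + 0.428)^5: M 0.0612, M+2 0.2291, M+4 0.3428, M+6 0.2565, M+8 0.0960, M+10 0.0144 → M+4 is the base peak.
P(M+4) = C(5,2) × 0.572^3 × 0.428^2 = 10 × 0.18714925 × 0.183184 = 0.342827 (base)
P(M+6) = C(5,3) × 0.572^2 × 0.428^3 = 10 × 0.327184 × 0.07840275 = 0.256521
Relative intensity = 0.256521 / 0.342827 × 100 = 74.8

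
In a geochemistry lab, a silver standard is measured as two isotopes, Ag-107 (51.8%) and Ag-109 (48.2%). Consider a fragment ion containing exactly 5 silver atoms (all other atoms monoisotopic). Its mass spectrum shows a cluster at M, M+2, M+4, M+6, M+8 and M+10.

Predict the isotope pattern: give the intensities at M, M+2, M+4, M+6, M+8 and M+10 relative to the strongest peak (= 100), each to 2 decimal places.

The 5 Ag atoms are independent, so intensities follow the terms of (0.518 + 0.482)^5.
P(M) = 0.518^5 = 0.037295
P(M+2) = 5 × 0.518^4 × 0.482^1 = 0.173515
P(M+4) = 10 × 0.518^3 × 0.482^2 = 0.322911
P(M+6) = 10 × 0.518^2 × 0.482^3 = 0.300470
P(M+8) = 5 × 0.518^1 × 0.482^4 = 0.139794
P(M+10) = 0.482^5 = 0.026016
The M+4 peak is largest (0.322911); scaling to 100 gives 11.55 : 53.73 : 100.00 : 93.05 : 43.29 : 8.06.

11.55 : 53.73 : 100.00 : 93.05 : 43.29 : 8.06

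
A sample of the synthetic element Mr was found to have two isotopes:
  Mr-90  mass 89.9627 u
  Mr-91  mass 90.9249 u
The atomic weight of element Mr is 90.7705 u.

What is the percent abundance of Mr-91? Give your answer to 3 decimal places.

83.953%

Writing the weighted mean with unknown fraction x of Mr-90:
89.9627·x + 90.9249·(1 − x) = 90.7705
(89.9627 − 90.9249)·x = 90.7705 − 90.9249
x = -0.1544 / -0.9622 = 0.16047 → 16.047% Mr-90, 83.953% Mr-91.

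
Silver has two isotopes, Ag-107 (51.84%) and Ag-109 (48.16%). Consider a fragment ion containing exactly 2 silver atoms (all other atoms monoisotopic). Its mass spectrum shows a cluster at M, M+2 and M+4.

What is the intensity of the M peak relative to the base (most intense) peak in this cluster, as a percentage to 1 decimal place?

53.8%

Term probabilities: M 0.2687, M+2 0.4993, M+4 0.2319. Base peak = M+2.
P(M+2) = C(2,1) × 0.5184^1 × 0.4816^1 = 2 × 0.5184 × 0.4816 = 0.499323 (base)
P(M) = C(2,0) × 0.5184^2 × 0.4816^0 = 1 × 0.26873856 × 1.0000 = 0.268739
Relative intensity = 0.268739 / 0.499323 × 100 = 53.8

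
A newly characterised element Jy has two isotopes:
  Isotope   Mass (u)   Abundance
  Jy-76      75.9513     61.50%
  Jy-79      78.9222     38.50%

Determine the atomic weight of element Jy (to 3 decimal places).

77.095 u

Ar = Σ fᵢ·mᵢ = 0.6150 × 75.9513 + 0.3850 × 78.9222
= 46.71005 + 30.38505 = 77.09510 u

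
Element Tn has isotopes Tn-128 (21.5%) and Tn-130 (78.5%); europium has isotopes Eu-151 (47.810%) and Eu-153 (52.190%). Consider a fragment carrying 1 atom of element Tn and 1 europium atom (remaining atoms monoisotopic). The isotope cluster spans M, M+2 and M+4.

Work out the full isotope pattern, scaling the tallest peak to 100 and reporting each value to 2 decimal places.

21.08 : 100.00 : 84.04

Element Tn pattern (n=1): 0.2150 : 0.7850
Europium pattern (n=1): 0.4781 : 0.5219
Convolve the two distributions (both contribute in 2-u steps):
  M: 0.2150×0.4781 = 0.102792
  M+2: 0.2150×0.5219 + 0.7850×0.4781 = 0.487517
  M+4: 0.7850×0.5219 = 0.409692
Scale to base peak (0.487517) = 100: 21.08 : 100.00 : 84.04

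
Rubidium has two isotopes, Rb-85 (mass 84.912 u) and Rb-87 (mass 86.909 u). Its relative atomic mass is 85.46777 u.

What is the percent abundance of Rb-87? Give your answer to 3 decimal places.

Let x be the fractional abundance of Rb-85; then Rb-87 has abundance 1 − x.
84.912·x + 86.909·(1 − x) = 85.46777
(84.912 − 86.909)·x = 85.46777 − 86.909
x = -1.44123 / -1.997 = 0.72170 → 72.170% Rb-85, 27.830% Rb-87.

27.830%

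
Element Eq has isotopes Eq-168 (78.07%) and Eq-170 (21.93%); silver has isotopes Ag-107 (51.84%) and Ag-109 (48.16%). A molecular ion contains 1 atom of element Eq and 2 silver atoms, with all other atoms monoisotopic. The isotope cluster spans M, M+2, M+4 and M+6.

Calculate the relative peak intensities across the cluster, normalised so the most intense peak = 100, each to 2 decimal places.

Element Eq pattern (n=1): 0.7807 : 0.2193
Silver pattern (n=2): 0.26873856 : 0.49932288 : 0.23193856
Convolve the two distributions (both contribute in 2-u steps):
  M: 0.7807×0.26873856 = 0.209804
  M+2: 0.7807×0.49932288 + 0.2193×0.26873856 = 0.448756
  M+4: 0.7807×0.23193856 + 0.2193×0.49932288 = 0.290576
  M+6: 0.2193×0.23193856 = 0.050864
Scale to base peak (0.448756) = 100: 46.75 : 100.00 : 64.75 : 11.33

46.75 : 100.00 : 64.75 : 11.33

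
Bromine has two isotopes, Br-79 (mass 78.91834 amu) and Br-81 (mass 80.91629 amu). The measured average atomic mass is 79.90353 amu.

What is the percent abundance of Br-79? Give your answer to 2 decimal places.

50.69%

With x = fraction of Br-79 (so Br-81 is 1 − x):
78.91834·x + 80.91629·(1 − x) = 79.90353
(78.91834 − 80.91629)·x = 79.90353 − 80.91629
x = -1.01276 / -1.99795 = 0.50690 → 50.69% Br-79, 49.31% Br-81.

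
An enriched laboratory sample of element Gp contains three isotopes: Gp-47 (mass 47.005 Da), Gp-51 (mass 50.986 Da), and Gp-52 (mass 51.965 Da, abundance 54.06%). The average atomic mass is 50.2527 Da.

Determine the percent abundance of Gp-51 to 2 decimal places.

14.23%

Let x and y be the fractions of Gp-47 and Gp-51. Then x + y = 1 − 0.5406 = 0.4594 and 47.005x + 50.986y = 50.2527 − 0.5406×51.965 = 22.160421.
Substituting: 47.005x + 50.986(0.4594 − x) = 22.160421
(47.005 − 50.986)x = -1.2625474  ⇒  x = 0.31714, y = 0.14226
Gp-47: 31.71%, Gp-51: 14.23%.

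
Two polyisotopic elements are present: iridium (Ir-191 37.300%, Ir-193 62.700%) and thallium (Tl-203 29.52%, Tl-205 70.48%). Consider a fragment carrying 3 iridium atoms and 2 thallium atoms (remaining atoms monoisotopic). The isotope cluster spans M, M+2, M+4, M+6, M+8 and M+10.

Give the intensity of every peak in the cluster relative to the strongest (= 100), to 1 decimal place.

1.4 : 13.3 : 51.7 : 100.0 : 96.0 : 36.6

Iridium pattern (n=3): 0.05189512 : 0.26170165 : 0.43991135 : 0.24649188
Thallium pattern (n=2): 0.08714304 : 0.41611392 : 0.49674304
Convolve the two distributions (both contribute in 2-u steps):
  M: 0.05189512×0.08714304 = 0.004522
  M+2: 0.05189512×0.41611392 + 0.26170165×0.08714304 = 0.044400
  M+4: 0.05189512×0.49674304 + 0.26170165×0.41611392 + 0.43991135×0.08714304 = 0.173011
  M+6: 0.26170165×0.49674304 + 0.43991135×0.41611392 + 0.24649188×0.08714304 = 0.334532
  M+8: 0.43991135×0.49674304 + 0.24649188×0.41611392 = 0.321092
  M+10: 0.24649188×0.49674304 = 0.122443
Scale to base peak (0.334532) = 100: 1.4 : 13.3 : 51.7 : 100.0 : 96.0 : 36.6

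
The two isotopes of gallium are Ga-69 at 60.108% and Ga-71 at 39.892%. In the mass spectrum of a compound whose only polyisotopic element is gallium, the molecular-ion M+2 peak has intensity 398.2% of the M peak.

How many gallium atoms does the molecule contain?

With n Ga atoms, P(M+2)/P(M) = C(n,1)·p^(n−1)q / p^n = n·q/p = n · 0.39892/0.60108.
n = 3.982 × 0.60108/0.39892 = 6.00 ≈ 6

6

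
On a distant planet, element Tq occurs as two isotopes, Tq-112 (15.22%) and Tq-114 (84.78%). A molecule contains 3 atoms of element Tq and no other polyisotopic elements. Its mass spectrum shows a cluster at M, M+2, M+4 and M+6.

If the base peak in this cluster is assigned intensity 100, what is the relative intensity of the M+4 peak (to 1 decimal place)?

Binomial terms of (0.1522 + 0.8478)^3: M 0.0035, M+2 0.0589, M+4 0.3282, M+6 0.6094 → M+6 is the base peak.
P(M+6) = C(3,3) × 0.1522^0 × 0.8478^3 = 1 × 1.0000 × 0.60936883 = 0.609369 (base)
P(M+4) = C(3,2) × 0.1522^1 × 0.8478^2 = 3 × 0.1522 × 0.71876484 = 0.328188
Relative intensity = 0.328188 / 0.609369 × 100 = 53.9

53.9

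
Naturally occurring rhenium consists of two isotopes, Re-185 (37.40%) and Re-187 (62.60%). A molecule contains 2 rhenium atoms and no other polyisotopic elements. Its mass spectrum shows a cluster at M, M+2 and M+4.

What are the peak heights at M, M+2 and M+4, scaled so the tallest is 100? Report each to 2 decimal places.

29.87 : 100.00 : 83.69

Each Re atom is independently Re-185 (p = 0.3740) or Re-187 (q = 0.6260); the cluster is the binomial expansion (p + q)^2.
P(M) = 0.3740^2 = 0.139876
P(M+2) = 2 × 0.3740^1 × 0.6260^1 = 0.468248
P(M+4) = 0.6260^2 = 0.391876
The M+2 peak is largest (0.468248); scaling to 100 gives 29.87 : 100.00 : 83.69.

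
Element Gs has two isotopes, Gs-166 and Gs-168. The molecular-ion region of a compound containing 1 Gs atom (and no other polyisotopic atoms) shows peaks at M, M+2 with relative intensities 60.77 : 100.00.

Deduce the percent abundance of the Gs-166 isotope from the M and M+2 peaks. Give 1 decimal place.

37.8%

Let p = fractional abundance of Gs-166. I(M+2)/I(M) = [C(1,1)·p^0·(1−p)] / p^1 = 1·(1−p)/p = 100.00/60.77 = 1.6455
(1−p)/p = 1.6455/1 = 1.6455  ⇒  p = 1/(1 + 1.6455) = 0.3780
Gs-166: 37.8%, Gs-168: 62.2%.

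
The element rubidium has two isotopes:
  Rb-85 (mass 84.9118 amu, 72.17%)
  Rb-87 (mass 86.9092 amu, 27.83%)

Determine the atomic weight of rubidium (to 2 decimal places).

Weight each isotope mass by its fractional abundance: 0.7217 × 84.9118 + 0.2783 × 86.9092
= 61.28085 + 24.18683 = 85.46768 amu

85.47 amu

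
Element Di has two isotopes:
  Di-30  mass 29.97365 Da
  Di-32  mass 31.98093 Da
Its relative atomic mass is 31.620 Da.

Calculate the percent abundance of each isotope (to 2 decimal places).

Let x be the fractional abundance of Di-30; then Di-32 has abundance 1 − x.
29.97365·x + 31.98093·(1 − x) = 31.620
(29.97365 − 31.98093)·x = 31.620 − 31.98093
x = -0.36093 / -2.00728 = 0.17981 → 17.98% Di-30, 82.02% Di-32.

Di-30: 17.98%, Di-32: 82.02%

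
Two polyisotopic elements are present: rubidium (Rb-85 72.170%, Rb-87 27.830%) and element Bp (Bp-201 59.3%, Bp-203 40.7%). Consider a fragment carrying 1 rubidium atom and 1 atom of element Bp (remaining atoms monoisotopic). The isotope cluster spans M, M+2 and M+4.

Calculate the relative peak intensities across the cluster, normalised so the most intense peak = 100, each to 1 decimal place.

Rubidium pattern (n=1): 0.7217 : 0.2783
Element Bp pattern (n=1): 0.5930 : 0.4070
Convolve the two distributions (both contribute in 2-u steps):
  M: 0.7217×0.5930 = 0.427968
  M+2: 0.7217×0.4070 + 0.2783×0.5930 = 0.458764
  M+4: 0.2783×0.4070 = 0.113268
Scale to base peak (0.458764) = 100: 93.3 : 100.0 : 24.7

93.3 : 100.0 : 24.7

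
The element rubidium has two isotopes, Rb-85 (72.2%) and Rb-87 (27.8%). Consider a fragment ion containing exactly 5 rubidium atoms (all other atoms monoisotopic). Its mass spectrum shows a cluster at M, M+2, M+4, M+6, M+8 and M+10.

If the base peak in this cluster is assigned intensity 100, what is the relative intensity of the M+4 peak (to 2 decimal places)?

77.01

(0.722 + 0.278)^5 gives M 0.1962, M+2 0.3777, M+4 0.2909, M+6 0.1120, M+8 0.0216, M+10 0.0017; the largest is M+2.
P(M+2) = C(5,1) × 0.722^4 × 0.278^1 = 5 × 0.27173701 × 0.2780 = 0.377714 (base)
P(M+4) = C(5,2) × 0.722^3 × 0.278^2 = 10 × 0.37636705 × 0.077284 = 0.290872
Relative intensity = 0.290872 / 0.377714 × 100 = 77.01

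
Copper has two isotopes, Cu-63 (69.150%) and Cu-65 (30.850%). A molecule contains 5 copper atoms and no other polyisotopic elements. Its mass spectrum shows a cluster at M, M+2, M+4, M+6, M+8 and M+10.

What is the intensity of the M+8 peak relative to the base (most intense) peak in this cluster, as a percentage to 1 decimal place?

8.9%

Term probabilities: M 0.1581, M+2 0.3527, M+4 0.3147, M+6 0.1404, M+8 0.0313, M+10 0.0028. Base peak = M+2.
P(M+2) = C(5,1) × 0.69150^4 × 0.30850^1 = 5 × 0.2286487 × 0.3085 = 0.352691 (base)
P(M+8) = C(5,4) × 0.69150^1 × 0.30850^4 = 5 × 0.6915 × 0.00905776 = 0.031317
Relative intensity = 0.031317 / 0.352691 × 100 = 8.9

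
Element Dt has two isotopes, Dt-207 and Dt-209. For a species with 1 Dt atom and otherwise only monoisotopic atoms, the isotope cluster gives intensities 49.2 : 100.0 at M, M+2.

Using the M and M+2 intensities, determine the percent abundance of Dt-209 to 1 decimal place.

Write p for the Dt-207 fraction. I(M+2)/I(M) = [C(1,1)·p^0·(1−p)] / p^1 = 1·(1−p)/p = 100.0/49.2 = 2.0325
(1−p)/p = 2.0325/1 = 2.0325  ⇒  p = 1/(1 + 2.0325) = 0.3298
Dt-207: 33.0%, Dt-209: 67.0%.

67.0%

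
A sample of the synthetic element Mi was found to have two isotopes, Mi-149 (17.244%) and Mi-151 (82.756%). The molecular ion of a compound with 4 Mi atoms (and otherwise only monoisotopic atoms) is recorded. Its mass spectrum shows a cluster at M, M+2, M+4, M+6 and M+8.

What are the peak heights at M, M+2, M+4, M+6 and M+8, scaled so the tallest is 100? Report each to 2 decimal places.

Each Mi atom is independently Mi-149 (p = 0.17244) or Mi-151 (q = 0.82756); the cluster is the binomial expansion (p + q)^4.
P(M) = 0.17244^4 = 0.000884
P(M+2) = 4 × 0.17244^3 × 0.82756^1 = 0.016974
P(M+4) = 6 × 0.17244^2 × 0.82756^2 = 0.122187
P(M+6) = 4 × 0.17244^1 × 0.82756^3 = 0.390928
P(M+8) = 0.82756^4 = 0.469027
The M+8 peak is largest (0.469027); scaling to 100 gives 0.19 : 3.62 : 26.05 : 83.35 : 100.00.

0.19 : 3.62 : 26.05 : 83.35 : 100.00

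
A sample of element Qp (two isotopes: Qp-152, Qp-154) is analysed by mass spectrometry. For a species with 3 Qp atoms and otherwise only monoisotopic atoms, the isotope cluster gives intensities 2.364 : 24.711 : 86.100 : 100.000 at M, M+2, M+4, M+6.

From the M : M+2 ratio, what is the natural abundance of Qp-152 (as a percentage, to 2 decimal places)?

22.30%

If p is the fraction of Qp that is Qp-152, then I(M+2)/I(M) = [C(3,1)·p^2·(1−p)] / p^3 = 3·(1−p)/p = 24.711/2.364 = 10.4530
(1−p)/p = 10.4530/3 = 3.4843  ⇒  p = 1/(1 + 3.4843) = 0.2230
Qp-152: 22.30%, Qp-154: 77.70%.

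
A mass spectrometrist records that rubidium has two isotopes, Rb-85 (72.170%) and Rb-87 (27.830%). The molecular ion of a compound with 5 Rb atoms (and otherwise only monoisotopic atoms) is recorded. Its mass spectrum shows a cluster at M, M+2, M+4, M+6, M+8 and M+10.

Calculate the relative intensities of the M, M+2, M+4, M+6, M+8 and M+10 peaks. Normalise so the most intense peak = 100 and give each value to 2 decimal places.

Expanding (0.72170 + 0.27830)^5:
P(M) = 0.72170^5 = 0.195787
P(M+2) = 5 × 0.72170^4 × 0.27830^1 = 0.377494
P(M+4) = 10 × 0.72170^3 × 0.27830^2 = 0.291136
P(M+6) = 10 × 0.72170^2 × 0.27830^3 = 0.112267
P(M+8) = 5 × 0.72170^1 × 0.27830^4 = 0.021646
P(M+10) = 0.27830^5 = 0.001669
The M+2 peak is largest (0.377494); scaling to 100 gives 51.86 : 100.00 : 77.12 : 29.74 : 5.73 : 0.44.

51.86 : 100.00 : 77.12 : 29.74 : 5.73 : 0.44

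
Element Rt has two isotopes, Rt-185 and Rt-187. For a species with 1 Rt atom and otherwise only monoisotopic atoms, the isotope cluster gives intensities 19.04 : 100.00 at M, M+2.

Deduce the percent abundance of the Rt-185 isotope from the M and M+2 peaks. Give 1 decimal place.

16.0%

Let p = fractional abundance of Rt-185. I(M+2)/I(M) = [C(1,1)·p^0·(1−p)] / p^1 = 1·(1−p)/p = 100.00/19.04 = 5.2521
(1−p)/p = 5.2521/1 = 5.2521  ⇒  p = 1/(1 + 5.2521) = 0.1599
Rt-185: 16.0%, Rt-187: 84.0%.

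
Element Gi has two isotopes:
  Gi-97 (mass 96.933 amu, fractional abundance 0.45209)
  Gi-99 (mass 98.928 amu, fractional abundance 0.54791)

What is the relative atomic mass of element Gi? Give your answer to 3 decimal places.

The abundance-weighted mean is 0.45209 × 96.933 + 0.54791 × 98.928
= 43.8224 + 54.2036 = 98.0260 amu

98.026 amu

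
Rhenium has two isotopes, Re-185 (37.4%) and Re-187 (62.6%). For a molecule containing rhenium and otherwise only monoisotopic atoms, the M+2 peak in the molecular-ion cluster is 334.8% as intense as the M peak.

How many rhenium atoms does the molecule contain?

For n independent Re atoms, I(M+2)/I(M) = n · (abundance Re-187) / (abundance Re-185) = n · 0.626/0.374.
n = 3.348 × 0.374/0.626 = 2.00 ≈ 2

2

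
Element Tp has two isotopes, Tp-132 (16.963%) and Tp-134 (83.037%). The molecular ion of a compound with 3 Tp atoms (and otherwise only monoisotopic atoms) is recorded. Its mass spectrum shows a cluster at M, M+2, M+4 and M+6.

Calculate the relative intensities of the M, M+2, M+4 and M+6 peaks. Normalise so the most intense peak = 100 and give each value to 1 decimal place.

0.9 : 12.5 : 61.3 : 100.0

Each Tp atom is independently Tp-132 (p = 0.16963) or Tp-134 (q = 0.83037); the cluster is the binomial expansion (p + q)^3.
P(M) = 0.16963^3 = 0.004881
P(M+2) = 3 × 0.16963^2 × 0.83037^1 = 0.071680
P(M+4) = 3 × 0.16963^1 × 0.83037^2 = 0.350887
P(M+6) = 0.83037^3 = 0.572552
The M+6 peak is largest (0.572552); scaling to 100 gives 0.9 : 12.5 : 61.3 : 100.0.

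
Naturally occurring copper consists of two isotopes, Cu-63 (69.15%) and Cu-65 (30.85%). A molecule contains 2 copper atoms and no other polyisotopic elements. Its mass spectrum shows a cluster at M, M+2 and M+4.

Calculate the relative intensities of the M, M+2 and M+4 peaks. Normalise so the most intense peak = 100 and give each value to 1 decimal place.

100.0 : 89.2 : 19.9

The 2 Cu atoms are independent, so intensities follow the terms of (0.6915 + 0.3085)^2.
P(M) = 0.6915^2 = 0.478172
P(M+2) = 2 × 0.6915^1 × 0.3085^1 = 0.426656
P(M+4) = 0.3085^2 = 0.095172
The M peak is largest (0.478172); scaling to 100 gives 100.0 : 89.2 : 19.9.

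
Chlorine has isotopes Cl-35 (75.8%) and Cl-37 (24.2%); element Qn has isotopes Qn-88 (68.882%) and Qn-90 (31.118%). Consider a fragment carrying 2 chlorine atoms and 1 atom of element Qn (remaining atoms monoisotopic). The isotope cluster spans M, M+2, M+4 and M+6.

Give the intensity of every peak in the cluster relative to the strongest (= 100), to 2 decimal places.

91.72 : 100.00 : 35.81 : 4.22

Chlorine pattern (n=2): 0.574564 : 0.366872 : 0.058564
Element Qn pattern (n=1): 0.68882 : 0.31118
Convolve the two distributions (both contribute in 2-u steps):
  M: 0.574564×0.68882 = 0.395771
  M+2: 0.574564×0.31118 + 0.366872×0.68882 = 0.431502
  M+4: 0.366872×0.31118 + 0.058564×0.68882 = 0.154503
  M+6: 0.058564×0.31118 = 0.018224
Scale to base peak (0.431502) = 100: 91.72 : 100.00 : 35.81 : 4.22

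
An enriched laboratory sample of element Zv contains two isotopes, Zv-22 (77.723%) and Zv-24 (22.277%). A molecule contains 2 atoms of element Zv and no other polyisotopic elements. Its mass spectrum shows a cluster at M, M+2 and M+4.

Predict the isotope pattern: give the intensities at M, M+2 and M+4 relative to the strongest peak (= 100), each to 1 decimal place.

100.0 : 57.3 : 8.2

Each Zv atom is independently Zv-22 (p = 0.77723) or Zv-24 (q = 0.22277); the cluster is the binomial expansion (p + q)^2.
P(M) = 0.77723^2 = 0.604086
P(M+2) = 2 × 0.77723^1 × 0.22277^1 = 0.346287
P(M+4) = 0.22277^2 = 0.049626
The M peak is largest (0.604086); scaling to 100 gives 100.0 : 57.3 : 8.2.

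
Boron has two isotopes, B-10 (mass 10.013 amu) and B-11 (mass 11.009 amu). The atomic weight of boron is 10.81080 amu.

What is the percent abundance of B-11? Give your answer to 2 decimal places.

Writing the weighted mean with unknown fraction x of B-10:
10.013·x + 11.009·(1 − x) = 10.81080
(10.013 − 11.009)·x = 10.81080 − 11.009
x = -0.19820 / -0.996 = 0.19900 → 19.90% B-10, 80.10% B-11.

80.10%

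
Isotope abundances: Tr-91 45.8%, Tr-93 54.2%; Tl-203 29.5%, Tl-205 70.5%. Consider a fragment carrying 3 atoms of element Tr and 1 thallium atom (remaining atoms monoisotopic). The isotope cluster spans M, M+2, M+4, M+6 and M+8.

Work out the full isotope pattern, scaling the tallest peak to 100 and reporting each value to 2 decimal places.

7.88 : 46.82 : 100.00 : 92.21 : 31.22

Element Tr pattern (n=3): 0.09607191 : 0.34107626 : 0.40363174 : 0.15922009
Thallium pattern (n=1): 0.2950 : 0.7050
Convolve the two distributions (both contribute in 2-u steps):
  M: 0.09607191×0.2950 = 0.028341
  M+2: 0.09607191×0.7050 + 0.34107626×0.2950 = 0.168348
  M+4: 0.34107626×0.7050 + 0.40363174×0.2950 = 0.359530
  M+6: 0.40363174×0.7050 + 0.15922009×0.2950 = 0.331530
  M+8: 0.15922009×0.7050 = 0.112250
Scale to base peak (0.359530) = 100: 7.88 : 46.82 : 100.00 : 92.21 : 31.22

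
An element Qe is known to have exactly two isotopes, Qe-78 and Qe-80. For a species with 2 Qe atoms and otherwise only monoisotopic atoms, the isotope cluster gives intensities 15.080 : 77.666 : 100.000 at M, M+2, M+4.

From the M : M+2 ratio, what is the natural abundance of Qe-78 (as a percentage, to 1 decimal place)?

Write p for the Qe-78 fraction. I(M+2)/I(M) = [C(2,1)·p^1·(1−p)] / p^2 = 2·(1−p)/p = 77.666/15.080 = 5.1503
(1−p)/p = 5.1503/2 = 2.5751  ⇒  p = 1/(1 + 2.5751) = 0.2797
Qe-78: 28.0%, Qe-80: 72.0%.

28.0%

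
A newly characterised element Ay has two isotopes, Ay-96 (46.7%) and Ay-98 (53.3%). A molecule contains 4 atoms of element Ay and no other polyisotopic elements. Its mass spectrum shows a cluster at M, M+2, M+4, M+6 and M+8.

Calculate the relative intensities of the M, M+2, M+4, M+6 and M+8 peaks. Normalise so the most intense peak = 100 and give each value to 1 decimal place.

The 4 Ay atoms are independent, so intensities follow the terms of (0.467 + 0.533)^4.
P(M) = 0.467^4 = 0.047563
P(M+2) = 4 × 0.467^3 × 0.533^1 = 0.217139
P(M+4) = 6 × 0.467^2 × 0.533^2 = 0.371740
P(M+6) = 4 × 0.467^1 × 0.533^3 = 0.282852
P(M+8) = 0.533^4 = 0.080707
The M+4 peak is largest (0.371740); scaling to 100 gives 12.8 : 58.4 : 100.0 : 76.1 : 21.7.

12.8 : 58.4 : 100.0 : 76.1 : 21.7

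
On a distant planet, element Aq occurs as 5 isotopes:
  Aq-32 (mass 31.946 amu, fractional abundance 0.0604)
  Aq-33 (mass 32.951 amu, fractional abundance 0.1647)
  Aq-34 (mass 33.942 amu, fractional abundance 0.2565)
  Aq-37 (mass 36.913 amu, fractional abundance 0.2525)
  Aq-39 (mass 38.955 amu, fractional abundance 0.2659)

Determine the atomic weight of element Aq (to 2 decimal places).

35.74 amu

The abundance-weighted mean is 0.0604 × 31.946 + 0.1647 × 32.951 + 0.2565 × 33.942 + 0.2525 × 36.913 + 0.2659 × 38.955
= 1.9295 + 5.4270 + 8.7061 + 9.3205 + 10.3581 = 35.7412 amu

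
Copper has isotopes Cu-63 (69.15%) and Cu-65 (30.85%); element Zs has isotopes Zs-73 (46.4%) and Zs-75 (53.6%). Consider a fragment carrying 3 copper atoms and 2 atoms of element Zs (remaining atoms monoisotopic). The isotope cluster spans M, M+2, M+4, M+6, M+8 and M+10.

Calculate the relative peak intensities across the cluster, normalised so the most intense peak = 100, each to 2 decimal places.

19.91 : 72.63 : 100.00 : 64.78 : 19.94 : 2.36

Copper pattern (n=3): 0.33065611 : 0.44254842 : 0.19743483 : 0.02936064
Element Zs pattern (n=2): 0.215296 : 0.497408 : 0.287296
Convolve the two distributions (both contribute in 2-u steps):
  M: 0.33065611×0.215296 = 0.071189
  M+2: 0.33065611×0.497408 + 0.44254842×0.215296 = 0.259750
  M+4: 0.33065611×0.287296 + 0.44254842×0.497408 + 0.19743483×0.215296 = 0.357630
  M+6: 0.44254842×0.287296 + 0.19743483×0.497408 + 0.02936064×0.215296 = 0.231669
  M+8: 0.19743483×0.287296 + 0.02936064×0.497408 = 0.071326
  M+10: 0.02936064×0.287296 = 0.008435
Scale to base peak (0.357630) = 100: 19.91 : 72.63 : 100.00 : 64.78 : 19.94 : 2.36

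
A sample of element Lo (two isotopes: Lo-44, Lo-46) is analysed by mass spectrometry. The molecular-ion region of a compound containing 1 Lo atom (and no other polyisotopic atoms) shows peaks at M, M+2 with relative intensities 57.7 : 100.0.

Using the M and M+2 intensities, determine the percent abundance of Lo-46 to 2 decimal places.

63.41%

Write p for the Lo-44 fraction. I(M+2)/I(M) = [C(1,1)·p^0·(1−p)] / p^1 = 1·(1−p)/p = 100.0/57.7 = 1.7331
(1−p)/p = 1.7331/1 = 1.7331  ⇒  p = 1/(1 + 1.7331) = 0.3659
Lo-44: 36.59%, Lo-46: 63.41%.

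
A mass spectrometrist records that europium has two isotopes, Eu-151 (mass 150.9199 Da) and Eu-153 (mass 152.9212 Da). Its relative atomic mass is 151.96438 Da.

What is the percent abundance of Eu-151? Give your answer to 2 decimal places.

47.81%

Let x be the fractional abundance of Eu-151; then Eu-153 has abundance 1 − x.
150.9199·x + 152.9212·(1 − x) = 151.96438
(150.9199 − 152.9212)·x = 151.96438 − 152.9212
x = -0.95682 / -2.0013 = 0.47810 → 47.81% Eu-151, 52.19% Eu-153.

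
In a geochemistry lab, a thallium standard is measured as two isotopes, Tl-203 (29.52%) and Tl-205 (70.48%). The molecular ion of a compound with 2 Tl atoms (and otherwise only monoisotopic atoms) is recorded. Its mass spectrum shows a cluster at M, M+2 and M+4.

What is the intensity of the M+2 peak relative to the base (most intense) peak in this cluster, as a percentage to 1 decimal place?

83.8%

(0.2952 + 0.7048)^2 gives M 0.0871, M+2 0.4161, M+4 0.4967; the largest is M+4.
P(M+4) = C(2,2) × 0.2952^0 × 0.7048^2 = 1 × 1.0000 × 0.49674304 = 0.496743 (base)
P(M+2) = C(2,1) × 0.2952^1 × 0.7048^1 = 2 × 0.2952 × 0.7048 = 0.416114
Relative intensity = 0.416114 / 0.496743 × 100 = 83.8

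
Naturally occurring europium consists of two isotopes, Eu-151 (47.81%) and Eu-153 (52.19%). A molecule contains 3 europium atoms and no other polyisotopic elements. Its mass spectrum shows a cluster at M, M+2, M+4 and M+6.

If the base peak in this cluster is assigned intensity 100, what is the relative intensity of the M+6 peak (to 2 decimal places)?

36.39

Binomial terms of (0.4781 + 0.5219)^3: M 0.1093, M+2 0.3579, M+4 0.3907, M+6 0.1422 → M+4 is the base peak.
P(M+4) = C(3,2) × 0.4781^1 × 0.5219^2 = 3 × 0.4781 × 0.27237961 = 0.390674 (base)
P(M+6) = C(3,3) × 0.4781^0 × 0.5219^3 = 1 × 1.0000 × 0.14215492 = 0.142155
Relative intensity = 0.142155 / 0.390674 × 100 = 36.39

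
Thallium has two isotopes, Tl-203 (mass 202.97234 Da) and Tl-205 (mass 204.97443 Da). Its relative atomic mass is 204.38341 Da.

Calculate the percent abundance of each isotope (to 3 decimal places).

Writing the weighted mean with unknown fraction x of Tl-203:
202.97234·x + 204.97443·(1 − x) = 204.38341
(202.97234 − 204.97443)·x = 204.38341 − 204.97443
x = -0.59102 / -2.00209 = 0.29520 → 29.520% Tl-203, 70.480% Tl-205.

Tl-203: 29.520%, Tl-205: 70.480%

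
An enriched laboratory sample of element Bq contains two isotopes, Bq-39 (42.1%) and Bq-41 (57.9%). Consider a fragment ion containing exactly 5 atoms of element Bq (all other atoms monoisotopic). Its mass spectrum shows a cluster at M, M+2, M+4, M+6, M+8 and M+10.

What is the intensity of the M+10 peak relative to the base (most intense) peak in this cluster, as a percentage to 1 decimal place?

18.9%

(0.421 + 0.579)^5 gives M 0.0132, M+2 0.0909, M+4 0.2502, M+6 0.3440, M+8 0.2366, M+10 0.0651; the largest is M+6.
P(M+6) = C(5,3) × 0.421^2 × 0.579^3 = 10 × 0.177241 × 0.19410454 = 0.344033 (base)
P(M+10) = C(5,5) × 0.421^0 × 0.579^5 = 1 × 1.0000 × 0.0650718 = 0.065072
Relative intensity = 0.065072 / 0.344033 × 100 = 18.9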